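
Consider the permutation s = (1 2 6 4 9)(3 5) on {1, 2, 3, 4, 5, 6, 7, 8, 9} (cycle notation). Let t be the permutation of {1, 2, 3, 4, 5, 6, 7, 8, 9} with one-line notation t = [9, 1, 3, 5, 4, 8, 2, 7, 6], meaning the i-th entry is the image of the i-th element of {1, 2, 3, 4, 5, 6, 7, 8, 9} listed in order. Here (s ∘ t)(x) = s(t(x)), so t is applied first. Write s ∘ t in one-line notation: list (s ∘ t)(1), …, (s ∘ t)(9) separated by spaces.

Chase each element through t then s: 1 → 9 → 1; 2 → 1 → 2; 3 → 3 → 5; 4 → 5 → 3; 5 → 4 → 9; 6 → 8 → 8; 7 → 2 → 6; 8 → 7 → 7; 9 → 6 → 4.
Collecting the images, s ∘ t = [1 2 5 3 9 8 6 7 4].

1 2 5 3 9 8 6 7 4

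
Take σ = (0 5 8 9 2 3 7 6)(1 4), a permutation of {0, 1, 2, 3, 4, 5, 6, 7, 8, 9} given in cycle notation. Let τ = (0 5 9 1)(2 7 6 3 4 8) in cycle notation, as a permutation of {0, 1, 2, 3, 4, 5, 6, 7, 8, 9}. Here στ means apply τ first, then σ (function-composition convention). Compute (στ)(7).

(στ)(7) = σ(τ(7)). τ(7) = 6, then σ(6) = 0. So (στ)(7) = 0.

0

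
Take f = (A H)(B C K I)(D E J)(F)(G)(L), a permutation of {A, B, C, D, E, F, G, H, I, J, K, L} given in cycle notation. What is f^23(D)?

D lies in the 3-cycle (D E J).
On a 3-cycle, f^3 is the identity, so f^23 = f^2 there (23 ≡ 2 mod 3).
Stepping 2 places around the cycle: D → E → J.

J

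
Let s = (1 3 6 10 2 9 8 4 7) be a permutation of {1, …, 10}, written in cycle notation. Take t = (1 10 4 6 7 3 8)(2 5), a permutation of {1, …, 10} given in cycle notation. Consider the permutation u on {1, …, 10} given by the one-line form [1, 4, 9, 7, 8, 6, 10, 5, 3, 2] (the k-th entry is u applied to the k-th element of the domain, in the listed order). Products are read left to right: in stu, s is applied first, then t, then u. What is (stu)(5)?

4

Chase 5: s(5) = 5; t(5) = 2; u(2) = 4. Hence (stu)(5) = 4.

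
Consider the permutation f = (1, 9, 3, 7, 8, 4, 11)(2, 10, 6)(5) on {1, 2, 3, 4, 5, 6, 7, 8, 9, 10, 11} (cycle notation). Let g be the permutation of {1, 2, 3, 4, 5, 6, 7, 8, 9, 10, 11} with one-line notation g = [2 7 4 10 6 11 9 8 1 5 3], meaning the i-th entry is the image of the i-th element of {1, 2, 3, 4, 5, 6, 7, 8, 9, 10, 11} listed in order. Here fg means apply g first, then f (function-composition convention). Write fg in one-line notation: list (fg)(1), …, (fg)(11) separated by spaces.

(fg)(x) = f(g(x)). Computing each image: f(g(1)) = f(2) = 10, f(g(2)) = f(7) = 8, f(g(3)) = f(4) = 11, f(g(4)) = f(10) = 6, f(g(5)) = f(6) = 2, f(g(6)) = f(11) = 1, f(g(7)) = f(9) = 3, f(g(8)) = f(8) = 4, f(g(9)) = f(1) = 9, f(g(10)) = f(5) = 5, f(g(11)) = f(3) = 7.
Hence fg = [10 8 11 6 2 1 3 4 9 5 7].

10 8 11 6 2 1 3 4 9 5 7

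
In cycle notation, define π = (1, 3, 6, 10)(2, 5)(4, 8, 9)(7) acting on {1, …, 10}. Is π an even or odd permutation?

even

The cycle lengths are 4, 3, 2, 1.
A cycle is odd iff its length is even; π has 2 even-length cycles, so sgn(π) = (−1)^2 and π is even.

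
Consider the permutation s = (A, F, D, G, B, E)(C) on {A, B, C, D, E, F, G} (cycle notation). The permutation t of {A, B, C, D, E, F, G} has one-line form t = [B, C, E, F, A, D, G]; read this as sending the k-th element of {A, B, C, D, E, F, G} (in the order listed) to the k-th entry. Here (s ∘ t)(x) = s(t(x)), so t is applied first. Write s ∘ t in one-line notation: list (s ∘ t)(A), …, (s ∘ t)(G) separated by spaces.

E C A D F G B

(s ∘ t)(x) = s(t(x)). Computing each image: s(t(A)) = s(B) = E, s(t(B)) = s(C) = C, s(t(C)) = s(E) = A, s(t(D)) = s(F) = D, s(t(E)) = s(A) = F, s(t(F)) = s(D) = G, s(t(G)) = s(G) = B.
Hence s ∘ t = [E C A D F G B].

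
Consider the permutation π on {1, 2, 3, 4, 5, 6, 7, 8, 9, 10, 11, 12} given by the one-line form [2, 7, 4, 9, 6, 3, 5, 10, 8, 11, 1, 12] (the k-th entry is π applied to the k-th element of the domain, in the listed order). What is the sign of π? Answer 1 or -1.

In disjoint-cycle form the cycle lengths are 11, 1.
A cycle is odd iff its length is even; π has 0 even-length cycles, so sgn(π) = (−1)^0 and π is even.

1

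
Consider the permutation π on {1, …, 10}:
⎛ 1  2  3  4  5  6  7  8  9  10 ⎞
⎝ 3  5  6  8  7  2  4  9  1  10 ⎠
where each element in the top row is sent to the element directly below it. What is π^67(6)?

Tracing 6 → 2 → … returns to 6 after 9 steps, so 6 lies in a 9-cycle (1, 3, 6, 2, 5, 7, 4, 8, 9).
Powers repeat with period 9 on this cycle, and 67 mod 9 = 4, so π^67(6) = π^4(6).
Stepping 4 places around the cycle: 6 → 2 → 5 → 7 → 4.

4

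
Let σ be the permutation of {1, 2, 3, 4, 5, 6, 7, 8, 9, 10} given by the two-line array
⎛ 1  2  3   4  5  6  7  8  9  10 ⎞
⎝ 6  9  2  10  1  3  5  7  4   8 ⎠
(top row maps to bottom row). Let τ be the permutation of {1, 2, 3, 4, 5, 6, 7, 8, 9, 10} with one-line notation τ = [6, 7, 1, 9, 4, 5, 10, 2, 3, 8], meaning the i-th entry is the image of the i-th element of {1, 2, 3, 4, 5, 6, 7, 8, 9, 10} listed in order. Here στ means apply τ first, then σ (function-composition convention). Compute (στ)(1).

3

(στ)(1) = σ(τ(1)). τ(1) = 6, then σ(6) = 3. So (στ)(1) = 3.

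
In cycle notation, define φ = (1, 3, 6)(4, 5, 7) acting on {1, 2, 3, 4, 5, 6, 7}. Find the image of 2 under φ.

2 does not appear in any cycle of φ, so it is a fixed point: φ(2) = 2.

2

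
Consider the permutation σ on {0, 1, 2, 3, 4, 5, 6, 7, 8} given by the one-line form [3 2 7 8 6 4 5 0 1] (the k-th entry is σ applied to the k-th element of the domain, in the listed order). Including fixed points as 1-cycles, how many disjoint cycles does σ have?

2

The cycle decomposition is (0 3 8 1 2 7)(4 6 5), which has 2 cycles (counting 1-cycles).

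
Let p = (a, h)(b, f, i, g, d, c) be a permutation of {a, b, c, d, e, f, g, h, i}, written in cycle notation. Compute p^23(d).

g

d lies in the 6-cycle (b, f, i, g, d, c).
Powers repeat with period 6 on this cycle, and 23 mod 6 = 5, so p^23(d) = p^5(d).
Stepping 5 places around the cycle: d → c → b → f → i → g.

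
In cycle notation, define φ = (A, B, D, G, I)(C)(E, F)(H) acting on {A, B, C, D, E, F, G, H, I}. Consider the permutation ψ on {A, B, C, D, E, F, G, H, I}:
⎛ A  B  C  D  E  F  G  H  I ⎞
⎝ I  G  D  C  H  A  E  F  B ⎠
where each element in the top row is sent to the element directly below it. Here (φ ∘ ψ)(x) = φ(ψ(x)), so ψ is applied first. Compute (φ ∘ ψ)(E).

H

First apply ψ: ψ(E) = H, then φ(H) = H. Thus (φ ∘ ψ)(E) = H.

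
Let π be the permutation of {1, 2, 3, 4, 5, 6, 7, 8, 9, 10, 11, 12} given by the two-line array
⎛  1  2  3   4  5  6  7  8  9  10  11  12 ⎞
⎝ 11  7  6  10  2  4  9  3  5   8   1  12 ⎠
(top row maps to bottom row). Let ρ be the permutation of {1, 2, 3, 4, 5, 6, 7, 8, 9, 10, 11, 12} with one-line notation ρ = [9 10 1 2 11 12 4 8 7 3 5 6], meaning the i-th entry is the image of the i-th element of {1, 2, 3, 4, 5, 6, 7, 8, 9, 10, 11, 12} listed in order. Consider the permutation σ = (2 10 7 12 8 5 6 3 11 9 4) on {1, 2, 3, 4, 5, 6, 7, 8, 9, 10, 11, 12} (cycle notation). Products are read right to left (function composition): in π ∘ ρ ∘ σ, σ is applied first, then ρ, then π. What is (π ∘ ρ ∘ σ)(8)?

1

Apply the permutations in order: σ(8) = 5, then ρ(5) = 11, then π(11) = 1. So (π ∘ ρ ∘ σ)(8) = 1.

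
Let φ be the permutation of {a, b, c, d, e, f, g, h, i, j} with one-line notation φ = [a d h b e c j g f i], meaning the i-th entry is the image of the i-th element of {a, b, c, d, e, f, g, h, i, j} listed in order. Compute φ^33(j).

c

Tracing j → i → … returns to j after 6 steps, so j lies in a 6-cycle (c, h, g, j, i, f).
On a 6-cycle, φ^6 is the identity, so φ^33 = φ^3 there (33 ≡ 3 mod 6).
Advancing 3 steps from j: j → i → f → c.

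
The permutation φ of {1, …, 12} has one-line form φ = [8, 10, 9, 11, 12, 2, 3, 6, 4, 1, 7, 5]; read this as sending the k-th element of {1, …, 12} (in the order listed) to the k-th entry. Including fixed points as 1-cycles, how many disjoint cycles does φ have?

The cycle decomposition is (1, 8, 6, 2, 10)(3, 9, 4, 11, 7)(5, 12), which has 3 cycles (counting 1-cycles).

3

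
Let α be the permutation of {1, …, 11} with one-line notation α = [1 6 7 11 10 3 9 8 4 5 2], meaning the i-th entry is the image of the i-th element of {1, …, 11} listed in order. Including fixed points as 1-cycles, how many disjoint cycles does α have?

The cycle decomposition is (1)(2 6 3 7 9 4 11)(5 10)(8), which has 4 cycles (counting 1-cycles).

4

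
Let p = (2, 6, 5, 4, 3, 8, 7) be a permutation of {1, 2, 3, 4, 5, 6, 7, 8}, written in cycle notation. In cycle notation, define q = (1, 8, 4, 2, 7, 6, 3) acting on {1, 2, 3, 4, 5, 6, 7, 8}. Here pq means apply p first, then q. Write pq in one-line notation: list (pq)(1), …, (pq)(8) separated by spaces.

8 3 4 1 2 5 7 6

For each element, apply p then q: 1 → 1 → 8; 2 → 6 → 3; 3 → 8 → 4; 4 → 3 → 1; 5 → 4 → 2; 6 → 5 → 5; 7 → 2 → 7; 8 → 7 → 6.
Collecting the images, pq = [8 3 4 1 2 5 7 6].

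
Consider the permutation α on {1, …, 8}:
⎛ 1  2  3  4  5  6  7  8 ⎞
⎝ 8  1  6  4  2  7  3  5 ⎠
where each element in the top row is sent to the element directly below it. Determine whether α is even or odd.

In disjoint-cycle form the cycle lengths are 4, 3, 1.
A cycle of length ℓ contributes ℓ−1 transpositions, so α is a product of 3 + 2 = 5 transpositions — odd.

odd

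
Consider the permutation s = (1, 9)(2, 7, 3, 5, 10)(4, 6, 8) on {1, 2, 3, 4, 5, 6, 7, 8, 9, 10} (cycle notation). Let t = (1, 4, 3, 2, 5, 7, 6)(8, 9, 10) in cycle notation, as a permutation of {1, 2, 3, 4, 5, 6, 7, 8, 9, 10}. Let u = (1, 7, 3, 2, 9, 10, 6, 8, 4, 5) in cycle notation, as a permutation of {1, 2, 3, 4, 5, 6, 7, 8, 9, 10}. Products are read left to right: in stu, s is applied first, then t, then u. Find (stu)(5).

4

(stu)(5) = u(t(s(5))). s(5) = 10, then t(10) = 8, then u(8) = 4, so the result is 4.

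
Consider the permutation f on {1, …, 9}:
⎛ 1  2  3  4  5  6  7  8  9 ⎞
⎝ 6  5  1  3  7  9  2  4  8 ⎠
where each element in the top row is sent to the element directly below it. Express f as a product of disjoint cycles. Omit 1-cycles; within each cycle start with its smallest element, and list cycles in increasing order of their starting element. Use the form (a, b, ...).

(1, 6, 9, 8, 4, 3)(2, 5, 7)

Start at 1 and follow images: 1 → 6 → 9 → 8 → 4 → 3 → 1, giving the cycle (1, 6, 9, 8, 4, 3).
Continuing from each remaining unvisited element yields (1, 6, 9, 8, 4, 3)(2, 5, 7).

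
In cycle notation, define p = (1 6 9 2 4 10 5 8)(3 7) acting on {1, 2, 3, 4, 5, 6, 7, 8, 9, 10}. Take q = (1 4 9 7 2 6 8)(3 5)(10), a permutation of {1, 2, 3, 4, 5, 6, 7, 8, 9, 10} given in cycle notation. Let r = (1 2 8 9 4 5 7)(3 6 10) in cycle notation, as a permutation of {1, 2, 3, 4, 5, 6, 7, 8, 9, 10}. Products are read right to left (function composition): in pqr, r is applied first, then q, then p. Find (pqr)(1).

9

Chase 1: r(1) = 2; q(2) = 6; p(6) = 9. Hence (pqr)(1) = 9.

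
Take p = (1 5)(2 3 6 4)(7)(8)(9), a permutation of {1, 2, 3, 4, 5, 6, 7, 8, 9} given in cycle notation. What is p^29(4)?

4 lies in the 4-cycle (2 3 6 4).
Powers repeat with period 4 on this cycle, and 29 mod 4 = 1, so p^29(4) = p^1(4).
Advancing 1 step from 4: 4 → 2.

2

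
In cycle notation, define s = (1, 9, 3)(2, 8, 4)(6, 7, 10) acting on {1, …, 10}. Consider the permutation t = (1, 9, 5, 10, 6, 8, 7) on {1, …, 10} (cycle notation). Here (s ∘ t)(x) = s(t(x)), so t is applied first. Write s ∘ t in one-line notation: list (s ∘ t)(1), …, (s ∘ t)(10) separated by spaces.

(s ∘ t)(x) = s(t(x)). Computing each image: s(t(1)) = s(9) = 3, s(t(2)) = s(2) = 8, s(t(3)) = s(3) = 1, s(t(4)) = s(4) = 2, s(t(5)) = s(10) = 6, s(t(6)) = s(8) = 4, s(t(7)) = s(1) = 9, s(t(8)) = s(7) = 10, s(t(9)) = s(5) = 5, s(t(10)) = s(6) = 7.
Hence s ∘ t = [3 8 1 2 6 4 9 10 5 7].

3 8 1 2 6 4 9 10 5 7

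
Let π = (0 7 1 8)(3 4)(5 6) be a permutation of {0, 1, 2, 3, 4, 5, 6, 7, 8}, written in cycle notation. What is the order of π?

The cycle type of π is (4, 2, 2, 1).
The order of π is the least common multiple of its cycle lengths: lcm(4, 2, 2) = 4.

4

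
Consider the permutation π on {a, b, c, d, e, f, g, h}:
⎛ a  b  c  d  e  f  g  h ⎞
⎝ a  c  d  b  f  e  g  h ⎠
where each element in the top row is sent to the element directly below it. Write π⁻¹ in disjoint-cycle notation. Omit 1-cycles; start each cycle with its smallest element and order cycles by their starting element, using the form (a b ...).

(b d c)(e f)

The cycle decomposition of π is (b c d)(e f).
The inverse reverses every cycle; in canonical form, π⁻¹ = (b d c)(e f).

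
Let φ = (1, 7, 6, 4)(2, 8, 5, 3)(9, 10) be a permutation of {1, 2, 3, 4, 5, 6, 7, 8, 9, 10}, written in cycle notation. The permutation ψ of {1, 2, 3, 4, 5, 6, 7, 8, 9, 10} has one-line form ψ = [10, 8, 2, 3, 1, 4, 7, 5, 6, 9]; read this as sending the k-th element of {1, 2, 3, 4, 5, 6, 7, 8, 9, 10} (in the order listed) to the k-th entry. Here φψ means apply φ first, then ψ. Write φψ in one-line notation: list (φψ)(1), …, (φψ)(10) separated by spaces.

For each element, apply φ then ψ: 1 → 7 → 7; 2 → 8 → 5; 3 → 2 → 8; 4 → 1 → 10; 5 → 3 → 2; 6 → 4 → 3; 7 → 6 → 4; 8 → 5 → 1; 9 → 10 → 9; 10 → 9 → 6.
Collecting the images, φψ = [7 5 8 10 2 3 4 1 9 6].

7 5 8 10 2 3 4 1 9 6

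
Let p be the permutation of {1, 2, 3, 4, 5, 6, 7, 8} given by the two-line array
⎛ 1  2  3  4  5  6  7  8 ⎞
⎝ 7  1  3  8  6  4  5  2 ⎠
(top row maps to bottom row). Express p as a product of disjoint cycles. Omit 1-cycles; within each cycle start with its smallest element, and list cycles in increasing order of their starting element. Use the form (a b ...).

(1 7 5 6 4 8 2)

Iterating p from 1 gives 1 → 7 → 5 → 6 → 4 → 8 → 2 → 1; that is the 7-cycle (1 7 5 6 4 8 2).
Continuing from each remaining unvisited element yields (1 7 5 6 4 8 2).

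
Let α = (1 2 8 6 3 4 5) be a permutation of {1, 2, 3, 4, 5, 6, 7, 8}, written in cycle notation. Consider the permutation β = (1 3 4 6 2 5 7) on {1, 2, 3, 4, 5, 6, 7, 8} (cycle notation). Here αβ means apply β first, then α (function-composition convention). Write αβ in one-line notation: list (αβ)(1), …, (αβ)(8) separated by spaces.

For each element, apply β then α: 1 → 3 → 4; 2 → 5 → 1; 3 → 4 → 5; 4 → 6 → 3; 5 → 7 → 7; 6 → 2 → 8; 7 → 1 → 2; 8 → 8 → 6.
So αβ in one-line form is 4 1 5 3 7 8 2 6.

4 1 5 3 7 8 2 6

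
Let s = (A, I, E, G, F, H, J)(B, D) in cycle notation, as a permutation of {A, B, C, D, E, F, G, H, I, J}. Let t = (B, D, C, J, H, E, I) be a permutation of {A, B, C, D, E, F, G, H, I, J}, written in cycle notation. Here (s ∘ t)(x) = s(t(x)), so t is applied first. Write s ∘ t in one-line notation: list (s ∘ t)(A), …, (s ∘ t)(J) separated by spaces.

I B A C E H F G D J

For each element, apply t then s: A → A → I; B → D → B; C → J → A; D → C → C; E → I → E; F → F → H; G → G → F; H → E → G; I → B → D; J → H → J.
So s ∘ t in one-line form is I B A C E H F G D J.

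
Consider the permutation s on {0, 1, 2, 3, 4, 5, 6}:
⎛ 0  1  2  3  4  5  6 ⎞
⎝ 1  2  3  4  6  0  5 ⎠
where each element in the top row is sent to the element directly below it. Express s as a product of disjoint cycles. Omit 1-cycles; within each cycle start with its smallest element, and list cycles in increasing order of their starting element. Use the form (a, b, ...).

(0, 1, 2, 3, 4, 6, 5)

Iterating s from 0 gives 0 → 1 → 2 → 3 → 4 → 6 → 5 → 0; that is the 7-cycle (0, 1, 2, 3, 4, 6, 5).
Repeating from the next unused element and collecting all non-trivial cycles gives (0, 1, 2, 3, 4, 6, 5).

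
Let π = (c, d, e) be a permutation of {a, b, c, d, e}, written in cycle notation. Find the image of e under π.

Within (c, d, e), e ↦ c.

c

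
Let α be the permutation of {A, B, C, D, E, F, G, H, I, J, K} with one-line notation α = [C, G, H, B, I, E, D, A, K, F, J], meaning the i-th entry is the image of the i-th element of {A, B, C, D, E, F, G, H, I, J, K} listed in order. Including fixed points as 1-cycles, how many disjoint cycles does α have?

The cycle decomposition is (A C H)(B G D)(E I K J F), which has 3 cycles (counting 1-cycles).

3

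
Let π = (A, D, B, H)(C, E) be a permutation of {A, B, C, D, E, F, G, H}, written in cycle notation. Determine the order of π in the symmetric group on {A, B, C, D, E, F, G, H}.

4

The disjoint cycles have lengths 4, 2, 1, 1.
Since disjoint cycles commute, ord(π) = lcm(4, 2) = 4.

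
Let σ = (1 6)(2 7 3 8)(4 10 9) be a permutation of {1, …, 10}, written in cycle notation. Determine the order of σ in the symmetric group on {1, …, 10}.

The disjoint cycles have lengths 4, 3, 2, 1.
The order of σ is the least common multiple of its cycle lengths: lcm(4, 3, 2) = 12.

12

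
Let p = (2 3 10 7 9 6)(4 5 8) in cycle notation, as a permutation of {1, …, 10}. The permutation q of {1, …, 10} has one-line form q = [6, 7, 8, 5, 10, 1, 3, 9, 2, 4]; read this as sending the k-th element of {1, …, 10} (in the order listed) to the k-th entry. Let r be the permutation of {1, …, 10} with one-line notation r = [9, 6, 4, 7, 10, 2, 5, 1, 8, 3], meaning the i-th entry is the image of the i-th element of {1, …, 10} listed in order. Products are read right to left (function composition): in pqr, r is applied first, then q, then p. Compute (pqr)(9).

6

Apply the permutations in order: r(9) = 8, then q(8) = 9, then p(9) = 6. So (pqr)(9) = 6.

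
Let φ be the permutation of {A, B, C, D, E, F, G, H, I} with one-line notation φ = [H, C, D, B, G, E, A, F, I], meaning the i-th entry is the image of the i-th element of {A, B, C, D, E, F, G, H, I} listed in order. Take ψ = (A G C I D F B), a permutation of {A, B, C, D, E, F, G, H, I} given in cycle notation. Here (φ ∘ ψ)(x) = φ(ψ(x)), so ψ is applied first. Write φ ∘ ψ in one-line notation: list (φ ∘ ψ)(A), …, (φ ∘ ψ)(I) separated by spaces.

(φ ∘ ψ)(x) = φ(ψ(x)). Computing each image: φ(ψ(A)) = φ(G) = A, φ(ψ(B)) = φ(A) = H, φ(ψ(C)) = φ(I) = I, φ(ψ(D)) = φ(F) = E, φ(ψ(E)) = φ(E) = G, φ(ψ(F)) = φ(B) = C, φ(ψ(G)) = φ(C) = D, φ(ψ(H)) = φ(H) = F, φ(ψ(I)) = φ(D) = B.
Hence φ ∘ ψ = [A H I E G C D F B].

A H I E G C D F B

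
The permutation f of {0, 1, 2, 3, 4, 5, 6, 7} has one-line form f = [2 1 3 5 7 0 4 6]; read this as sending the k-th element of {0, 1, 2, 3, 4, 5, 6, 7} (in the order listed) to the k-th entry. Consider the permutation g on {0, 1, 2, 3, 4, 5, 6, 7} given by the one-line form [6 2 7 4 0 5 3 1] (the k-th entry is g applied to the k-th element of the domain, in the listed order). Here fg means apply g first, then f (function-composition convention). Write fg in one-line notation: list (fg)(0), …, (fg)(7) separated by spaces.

4 3 6 7 2 0 5 1

Chase each element through g then f: 0 → 6 → 4; 1 → 2 → 3; 2 → 7 → 6; 3 → 4 → 7; 4 → 0 → 2; 5 → 5 → 0; 6 → 3 → 5; 7 → 1 → 1.
So fg in one-line form is 4 3 6 7 2 0 5 1.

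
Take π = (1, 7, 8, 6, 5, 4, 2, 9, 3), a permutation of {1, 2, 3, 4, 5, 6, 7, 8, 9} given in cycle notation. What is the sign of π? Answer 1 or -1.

The cycle lengths are 9.
A cycle of length ℓ contributes ℓ−1 transpositions, so π is a product of 8 transpositions — even.

1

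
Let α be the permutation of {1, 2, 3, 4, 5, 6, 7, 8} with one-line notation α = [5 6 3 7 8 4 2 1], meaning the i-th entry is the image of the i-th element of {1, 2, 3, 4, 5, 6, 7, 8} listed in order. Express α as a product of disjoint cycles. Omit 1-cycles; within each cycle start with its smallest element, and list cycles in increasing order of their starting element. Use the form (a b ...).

Start at 1 and follow images: 1 → 5 → 8 → 1, giving the cycle (1 5 8).
Repeating from the next unused element and collecting all non-trivial cycles gives (1 5 8)(2 6 4 7).

(1 5 8)(2 6 4 7)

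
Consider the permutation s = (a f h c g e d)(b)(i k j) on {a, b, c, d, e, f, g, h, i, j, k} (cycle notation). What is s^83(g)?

c

g lies in the 7-cycle (a f h c g e d).
On a 7-cycle, s^7 is the identity, so s^83 = s^6 there (83 ≡ 6 mod 7).
Advancing 6 steps from g: g → e → d → a → f → h → c.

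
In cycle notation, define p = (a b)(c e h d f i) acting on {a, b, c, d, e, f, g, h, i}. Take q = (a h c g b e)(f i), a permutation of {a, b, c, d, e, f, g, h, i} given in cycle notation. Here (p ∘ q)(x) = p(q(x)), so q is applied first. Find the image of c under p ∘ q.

g

(p ∘ q)(c) = p(q(c)). q(c) = g, then p(g) = g. So (p ∘ q)(c) = g.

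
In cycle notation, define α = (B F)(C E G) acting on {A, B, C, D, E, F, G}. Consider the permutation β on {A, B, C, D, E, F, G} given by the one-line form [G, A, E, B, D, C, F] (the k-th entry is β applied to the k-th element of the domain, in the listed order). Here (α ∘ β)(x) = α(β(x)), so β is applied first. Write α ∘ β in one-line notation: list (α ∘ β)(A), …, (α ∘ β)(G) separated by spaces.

C A G F D E B

(α ∘ β)(x) = α(β(x)). Computing each image: α(β(A)) = α(G) = C, α(β(B)) = α(A) = A, α(β(C)) = α(E) = G, α(β(D)) = α(B) = F, α(β(E)) = α(D) = D, α(β(F)) = α(C) = E, α(β(G)) = α(F) = B.
Hence α ∘ β = [C A G F D E B].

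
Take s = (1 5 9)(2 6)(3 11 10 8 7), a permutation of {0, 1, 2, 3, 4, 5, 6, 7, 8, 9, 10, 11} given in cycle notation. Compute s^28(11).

11 lies in the 5-cycle (3 11 10 8 7).
Since the cycle has length 5, s^28 acts on it the same as s^3 (28 mod 5 = 3).
Stepping 3 places around the cycle: 11 → 10 → 8 → 7.

7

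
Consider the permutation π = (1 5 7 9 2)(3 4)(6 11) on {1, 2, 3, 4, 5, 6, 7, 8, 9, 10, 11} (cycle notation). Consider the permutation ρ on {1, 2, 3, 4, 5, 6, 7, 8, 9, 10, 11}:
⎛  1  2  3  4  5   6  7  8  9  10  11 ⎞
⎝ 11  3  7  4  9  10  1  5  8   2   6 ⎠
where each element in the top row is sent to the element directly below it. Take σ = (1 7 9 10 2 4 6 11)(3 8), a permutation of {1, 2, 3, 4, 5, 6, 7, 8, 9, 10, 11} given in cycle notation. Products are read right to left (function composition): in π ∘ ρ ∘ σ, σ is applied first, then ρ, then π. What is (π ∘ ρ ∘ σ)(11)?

Apply the permutations in order: σ(11) = 1, then ρ(1) = 11, then π(11) = 6. So (π ∘ ρ ∘ σ)(11) = 6.

6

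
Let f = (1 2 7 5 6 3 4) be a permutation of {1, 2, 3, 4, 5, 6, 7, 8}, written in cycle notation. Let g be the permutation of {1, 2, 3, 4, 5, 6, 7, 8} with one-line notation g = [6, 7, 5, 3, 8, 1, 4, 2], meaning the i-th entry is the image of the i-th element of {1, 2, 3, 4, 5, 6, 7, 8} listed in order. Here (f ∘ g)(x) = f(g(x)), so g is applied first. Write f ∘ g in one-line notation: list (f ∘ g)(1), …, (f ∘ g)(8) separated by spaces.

3 5 6 4 8 2 1 7

(f ∘ g)(x) = f(g(x)). Computing each image: f(g(1)) = f(6) = 3, f(g(2)) = f(7) = 5, f(g(3)) = f(5) = 6, f(g(4)) = f(3) = 4, f(g(5)) = f(8) = 8, f(g(6)) = f(1) = 2, f(g(7)) = f(4) = 1, f(g(8)) = f(2) = 7.
Hence f ∘ g = [3 5 6 4 8 2 1 7].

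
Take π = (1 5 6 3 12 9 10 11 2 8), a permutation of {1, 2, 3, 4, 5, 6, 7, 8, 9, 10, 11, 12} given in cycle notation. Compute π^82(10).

2

10 lies in the 10-cycle (1 5 6 3 12 9 10 11 2 8).
On a 10-cycle, π^10 is the identity, so π^82 = π^2 there (82 ≡ 2 mod 10).
Advancing 2 steps from 10: 10 → 11 → 2.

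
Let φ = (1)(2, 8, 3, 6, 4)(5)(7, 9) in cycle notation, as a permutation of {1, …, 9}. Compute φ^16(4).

4 lies in the 5-cycle (2, 8, 3, 6, 4).
Powers repeat with period 5 on this cycle, and 16 mod 5 = 1, so φ^16(4) = φ^1(4).
Advancing 1 step from 4: 4 → 2.

2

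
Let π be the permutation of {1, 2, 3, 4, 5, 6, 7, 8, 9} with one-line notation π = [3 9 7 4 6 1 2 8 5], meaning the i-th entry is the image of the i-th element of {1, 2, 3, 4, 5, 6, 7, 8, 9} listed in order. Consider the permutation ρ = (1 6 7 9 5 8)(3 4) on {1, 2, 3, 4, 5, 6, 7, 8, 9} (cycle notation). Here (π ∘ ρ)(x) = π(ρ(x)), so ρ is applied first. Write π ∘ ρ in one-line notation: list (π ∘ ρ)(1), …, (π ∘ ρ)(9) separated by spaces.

(π ∘ ρ)(x) = π(ρ(x)). Computing each image: π(ρ(1)) = π(6) = 1, π(ρ(2)) = π(2) = 9, π(ρ(3)) = π(4) = 4, π(ρ(4)) = π(3) = 7, π(ρ(5)) = π(8) = 8, π(ρ(6)) = π(7) = 2, π(ρ(7)) = π(9) = 5, π(ρ(8)) = π(1) = 3, π(ρ(9)) = π(5) = 6.
Hence π ∘ ρ = [1 9 4 7 8 2 5 3 6].

1 9 4 7 8 2 5 3 6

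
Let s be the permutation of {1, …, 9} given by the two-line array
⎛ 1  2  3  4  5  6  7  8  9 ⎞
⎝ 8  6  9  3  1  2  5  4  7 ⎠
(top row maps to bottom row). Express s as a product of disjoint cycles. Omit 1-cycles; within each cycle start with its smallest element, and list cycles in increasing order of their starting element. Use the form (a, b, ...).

From 1: 1 → 8 → 4 → 3 → 9 → 7 → 5 → 1, closing the cycle (1, 8, 4, 3, 9, 7, 5).
Continuing from each remaining unvisited element yields (1, 8, 4, 3, 9, 7, 5)(2, 6).

(1, 8, 4, 3, 9, 7, 5)(2, 6)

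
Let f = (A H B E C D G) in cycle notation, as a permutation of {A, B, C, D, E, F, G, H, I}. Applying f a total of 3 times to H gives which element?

C

H lies in the 7-cycle (A H B E C D G).
Stepping 3 places around the cycle: H → B → E → C.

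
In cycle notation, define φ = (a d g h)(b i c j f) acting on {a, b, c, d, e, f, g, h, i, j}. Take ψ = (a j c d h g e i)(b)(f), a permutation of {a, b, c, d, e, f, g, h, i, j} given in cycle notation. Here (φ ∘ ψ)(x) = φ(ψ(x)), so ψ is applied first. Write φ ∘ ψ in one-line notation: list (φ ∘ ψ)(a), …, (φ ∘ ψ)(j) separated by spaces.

For each element, apply ψ then φ: a → j → f; b → b → i; c → d → g; d → h → a; e → i → c; f → f → b; g → e → e; h → g → h; i → a → d; j → c → j.
Collecting the images, φ ∘ ψ = [f i g a c b e h d j].

f i g a c b e h d j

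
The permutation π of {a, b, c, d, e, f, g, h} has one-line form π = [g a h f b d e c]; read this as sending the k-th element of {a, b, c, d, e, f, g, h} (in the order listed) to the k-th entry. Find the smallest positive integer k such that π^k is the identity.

Writing π as disjoint cycles, the cycle lengths are 4, 2, 2.
The order of π is the least common multiple of its cycle lengths: lcm(4, 2, 2) = 4.

4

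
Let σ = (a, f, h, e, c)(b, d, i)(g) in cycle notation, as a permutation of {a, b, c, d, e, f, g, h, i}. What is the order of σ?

The cycle type of σ is (5, 3, 1).
The order is lcm(5, 3) = 15.

15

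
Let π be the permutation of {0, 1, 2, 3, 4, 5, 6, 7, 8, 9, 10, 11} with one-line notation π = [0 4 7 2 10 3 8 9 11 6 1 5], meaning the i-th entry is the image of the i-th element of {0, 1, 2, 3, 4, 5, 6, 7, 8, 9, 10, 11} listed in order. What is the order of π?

24

Decomposing into disjoint cycles gives cycle lengths 8, 3, 1.
Since disjoint cycles commute, ord(π) = lcm(8, 3) = 24.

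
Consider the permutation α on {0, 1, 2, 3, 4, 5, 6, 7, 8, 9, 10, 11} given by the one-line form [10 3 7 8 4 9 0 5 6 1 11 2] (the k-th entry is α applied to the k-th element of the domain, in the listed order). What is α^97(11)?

0

Tracing 11 → 2 → … returns to 11 after 11 steps, so 11 lies in an 11-cycle (0 10 11 2 7 5 9 1 3 8 6).
On an 11-cycle, α^11 is the identity, so α^97 = α^9 there (97 ≡ 9 mod 11).
Advancing 9 steps from 11: 11 → 2 → 7 → 5 → 9 → 1 → 3 → 8 → 6 → 0.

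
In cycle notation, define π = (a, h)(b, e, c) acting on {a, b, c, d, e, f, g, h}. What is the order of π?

The cycle type of π is (3, 2, 1, 1, 1).
Since disjoint cycles commute, ord(π) = lcm(3, 2) = 6.

6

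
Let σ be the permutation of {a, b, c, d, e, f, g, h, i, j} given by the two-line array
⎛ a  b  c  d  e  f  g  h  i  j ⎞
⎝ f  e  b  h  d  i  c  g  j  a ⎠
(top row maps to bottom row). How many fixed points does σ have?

0

No element satisfies σ(x) = x, so there are 0 fixed points.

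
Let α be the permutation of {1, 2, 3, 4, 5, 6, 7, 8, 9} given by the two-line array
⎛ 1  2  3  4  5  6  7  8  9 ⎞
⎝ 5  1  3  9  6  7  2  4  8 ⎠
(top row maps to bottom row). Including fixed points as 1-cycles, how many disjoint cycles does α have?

3

The cycle decomposition is (1, 5, 6, 7, 2)(3)(4, 9, 8), which has 3 cycles (counting 1-cycles).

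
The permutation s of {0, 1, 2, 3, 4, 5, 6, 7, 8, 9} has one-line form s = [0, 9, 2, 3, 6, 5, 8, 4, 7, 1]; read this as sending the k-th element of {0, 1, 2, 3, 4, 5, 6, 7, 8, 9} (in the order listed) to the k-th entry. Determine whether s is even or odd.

even

In disjoint-cycle form the cycle lengths are 4, 2, 1, 1, 1, 1.
A cycle of length ℓ contributes ℓ−1 transpositions, so s is a product of 3 + 1 = 4 transpositions — even.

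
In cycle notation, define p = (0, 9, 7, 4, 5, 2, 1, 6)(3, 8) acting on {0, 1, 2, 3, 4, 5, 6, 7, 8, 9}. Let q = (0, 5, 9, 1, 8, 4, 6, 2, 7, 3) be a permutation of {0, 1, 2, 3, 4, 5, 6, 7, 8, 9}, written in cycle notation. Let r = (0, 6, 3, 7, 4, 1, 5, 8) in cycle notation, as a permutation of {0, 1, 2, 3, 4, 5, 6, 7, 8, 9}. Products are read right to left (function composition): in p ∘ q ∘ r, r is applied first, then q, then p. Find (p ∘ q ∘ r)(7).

0

Chase 7: r(7) = 4; q(4) = 6; p(6) = 0. Hence (p ∘ q ∘ r)(7) = 0.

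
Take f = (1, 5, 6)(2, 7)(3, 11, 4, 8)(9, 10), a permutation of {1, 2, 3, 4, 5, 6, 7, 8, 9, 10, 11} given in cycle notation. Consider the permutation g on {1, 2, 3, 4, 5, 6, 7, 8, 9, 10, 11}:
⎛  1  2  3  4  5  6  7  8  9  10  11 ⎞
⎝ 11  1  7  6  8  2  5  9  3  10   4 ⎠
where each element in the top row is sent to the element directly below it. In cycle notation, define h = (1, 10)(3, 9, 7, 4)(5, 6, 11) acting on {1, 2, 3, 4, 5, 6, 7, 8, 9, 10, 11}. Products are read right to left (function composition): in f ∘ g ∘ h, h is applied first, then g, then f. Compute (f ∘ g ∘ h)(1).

9

Apply the permutations in order: h(1) = 10, then g(10) = 10, then f(10) = 9. So (f ∘ g ∘ h)(1) = 9.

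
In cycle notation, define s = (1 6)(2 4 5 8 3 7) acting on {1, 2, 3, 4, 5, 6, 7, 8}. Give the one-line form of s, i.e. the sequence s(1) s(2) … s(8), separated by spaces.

Image by image: 1→6, 2→4, 3→7, 4→5, 5→8, 6→1, 7→2, 8→3.
Listing these in domain order gives 6 4 7 5 8 1 2 3.

6 4 7 5 8 1 2 3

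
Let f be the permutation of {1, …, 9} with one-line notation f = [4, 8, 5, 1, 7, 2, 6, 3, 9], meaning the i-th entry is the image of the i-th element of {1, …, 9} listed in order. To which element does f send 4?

1

4 is element number 4 of the domain, and entry number 4 of the one-line form is 1, so f(4) = 1.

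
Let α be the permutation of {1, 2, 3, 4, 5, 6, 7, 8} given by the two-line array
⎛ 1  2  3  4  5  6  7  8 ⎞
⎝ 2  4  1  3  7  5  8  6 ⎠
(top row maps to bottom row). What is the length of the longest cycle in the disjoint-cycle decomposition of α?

Decomposing into disjoint cycles gives (1, 2, 4, 3)(5, 7, 8, 6); the longest has length 4.

4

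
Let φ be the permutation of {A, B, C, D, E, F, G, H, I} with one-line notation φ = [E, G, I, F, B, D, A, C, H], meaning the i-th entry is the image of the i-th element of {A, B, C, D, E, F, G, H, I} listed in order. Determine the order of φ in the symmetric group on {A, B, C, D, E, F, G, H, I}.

The disjoint-cycle form of φ has cycle lengths 4, 3, 2.
The order of φ is the least common multiple of its cycle lengths: lcm(4, 3, 2) = 12.

12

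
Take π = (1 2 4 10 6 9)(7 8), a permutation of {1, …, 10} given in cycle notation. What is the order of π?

The cycle type of π is (6, 2, 1, 1).
Since disjoint cycles commute, ord(π) = lcm(6, 2) = 6.

6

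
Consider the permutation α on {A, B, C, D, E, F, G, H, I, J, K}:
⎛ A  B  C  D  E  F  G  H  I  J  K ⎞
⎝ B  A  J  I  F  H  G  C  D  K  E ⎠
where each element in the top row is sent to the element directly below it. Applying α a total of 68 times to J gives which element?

Tracing J → K → … returns to J after 6 steps, so J lies in a 6-cycle (C, J, K, E, F, H).
Powers repeat with period 6 on this cycle, and 68 mod 6 = 2, so α^68(J) = α^2(J).
Stepping 2 places around the cycle: J → K → E.

E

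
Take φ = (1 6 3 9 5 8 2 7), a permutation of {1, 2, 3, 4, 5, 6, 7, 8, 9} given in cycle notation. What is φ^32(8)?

8 lies in the 8-cycle (1 6 3 9 5 8 2 7).
On an 8-cycle, φ^8 is the identity, so φ^32 = φ^0 there (32 ≡ 0 mod 8).
So φ^32(8) = 8.

8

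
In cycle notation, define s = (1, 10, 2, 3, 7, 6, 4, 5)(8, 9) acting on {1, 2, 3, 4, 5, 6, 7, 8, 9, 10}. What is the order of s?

The disjoint cycles have lengths 8, 2.
The order of s is the least common multiple of its cycle lengths: lcm(8, 2) = 8.

8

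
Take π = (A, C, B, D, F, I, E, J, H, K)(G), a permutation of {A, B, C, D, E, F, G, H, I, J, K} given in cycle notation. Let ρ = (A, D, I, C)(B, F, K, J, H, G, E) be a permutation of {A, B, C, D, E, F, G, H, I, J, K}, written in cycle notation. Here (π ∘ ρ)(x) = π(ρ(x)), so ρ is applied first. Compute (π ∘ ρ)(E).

D

(π ∘ ρ)(E) = π(ρ(E)). ρ(E) = B, then π(B) = D. So (π ∘ ρ)(E) = D.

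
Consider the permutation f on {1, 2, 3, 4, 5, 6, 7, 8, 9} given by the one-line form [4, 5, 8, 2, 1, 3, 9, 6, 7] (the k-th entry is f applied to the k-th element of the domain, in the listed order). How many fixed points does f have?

No element satisfies f(x) = x, so there are 0 fixed points.

0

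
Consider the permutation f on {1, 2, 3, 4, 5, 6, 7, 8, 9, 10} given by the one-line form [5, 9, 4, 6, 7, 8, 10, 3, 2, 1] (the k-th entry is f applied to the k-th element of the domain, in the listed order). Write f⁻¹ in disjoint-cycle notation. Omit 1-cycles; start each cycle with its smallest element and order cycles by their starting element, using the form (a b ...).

(1 10 7 5)(2 9)(3 8 6 4)

The cycle decomposition of f is (1 5 7 10)(2 9)(3 4 6 8).
The inverse reverses every cycle; in canonical form, f⁻¹ = (1 10 7 5)(2 9)(3 8 6 4).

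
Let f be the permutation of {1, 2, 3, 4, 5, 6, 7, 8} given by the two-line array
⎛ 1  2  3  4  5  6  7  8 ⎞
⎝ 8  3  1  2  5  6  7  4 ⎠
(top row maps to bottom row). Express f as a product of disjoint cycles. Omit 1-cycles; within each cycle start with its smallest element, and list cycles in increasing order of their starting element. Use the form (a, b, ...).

Iterating f from 1 gives 1 → 8 → 4 → 2 → 3 → 1; that is the 5-cycle (1, 8, 4, 2, 3).
Repeating from the next unused element and collecting all non-trivial cycles gives (1, 8, 4, 2, 3).

(1, 8, 4, 2, 3)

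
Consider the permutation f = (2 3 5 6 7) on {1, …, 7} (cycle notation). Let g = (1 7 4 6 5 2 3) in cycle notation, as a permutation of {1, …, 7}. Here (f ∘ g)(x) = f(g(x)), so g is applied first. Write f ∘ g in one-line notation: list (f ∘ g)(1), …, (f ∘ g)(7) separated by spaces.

(f ∘ g)(x) = f(g(x)). Computing each image: f(g(1)) = f(7) = 2, f(g(2)) = f(3) = 5, f(g(3)) = f(1) = 1, f(g(4)) = f(6) = 7, f(g(5)) = f(2) = 3, f(g(6)) = f(5) = 6, f(g(7)) = f(4) = 4.
Hence f ∘ g = [2 5 1 7 3 6 4].

2 5 1 7 3 6 4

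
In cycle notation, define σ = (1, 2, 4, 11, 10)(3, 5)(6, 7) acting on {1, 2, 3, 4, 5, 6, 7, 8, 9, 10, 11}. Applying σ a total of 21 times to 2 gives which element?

2 lies in the 5-cycle (1, 2, 4, 11, 10).
Since the cycle has length 5, σ^21 acts on it the same as σ^1 (21 mod 5 = 1).
Advancing 1 step from 2: 2 → 4.

4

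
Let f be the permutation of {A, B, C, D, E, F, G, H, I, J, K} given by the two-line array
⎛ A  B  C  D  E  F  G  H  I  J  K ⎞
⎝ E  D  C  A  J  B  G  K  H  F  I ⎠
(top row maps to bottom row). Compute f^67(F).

B

Tracing F → B → … returns to F after 6 steps, so F lies in a 6-cycle (A, E, J, F, B, D).
Powers repeat with period 6 on this cycle, and 67 mod 6 = 1, so f^67(F) = f^1(F).
Stepping 1 place around the cycle: F → B.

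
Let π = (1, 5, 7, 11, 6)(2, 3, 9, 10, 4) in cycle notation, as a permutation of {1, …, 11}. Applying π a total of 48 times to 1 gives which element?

1 lies in the 5-cycle (1, 5, 7, 11, 6).
Since the cycle has length 5, π^48 acts on it the same as π^3 (48 mod 5 = 3).
Stepping 3 places around the cycle: 1 → 5 → 7 → 11.

11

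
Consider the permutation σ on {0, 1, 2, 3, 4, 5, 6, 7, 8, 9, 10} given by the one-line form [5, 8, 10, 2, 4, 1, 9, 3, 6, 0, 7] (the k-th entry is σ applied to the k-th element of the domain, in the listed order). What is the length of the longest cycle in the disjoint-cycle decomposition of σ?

6

Decomposing into disjoint cycles gives (0 5 1 8 6 9)(2 10 7 3); the longest has length 6.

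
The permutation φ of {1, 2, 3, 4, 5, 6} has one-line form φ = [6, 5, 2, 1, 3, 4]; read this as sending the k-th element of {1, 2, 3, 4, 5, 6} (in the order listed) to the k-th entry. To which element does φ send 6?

4

6 is element number 6 of the domain, and entry number 6 of the one-line form is 4, so φ(6) = 4.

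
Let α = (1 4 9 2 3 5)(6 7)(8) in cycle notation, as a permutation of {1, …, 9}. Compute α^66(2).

2

2 lies in the 6-cycle (1 4 9 2 3 5).
Powers repeat with period 6 on this cycle, and 66 mod 6 = 0, so α^66(2) = α^0(2).
So α^66(2) = 2.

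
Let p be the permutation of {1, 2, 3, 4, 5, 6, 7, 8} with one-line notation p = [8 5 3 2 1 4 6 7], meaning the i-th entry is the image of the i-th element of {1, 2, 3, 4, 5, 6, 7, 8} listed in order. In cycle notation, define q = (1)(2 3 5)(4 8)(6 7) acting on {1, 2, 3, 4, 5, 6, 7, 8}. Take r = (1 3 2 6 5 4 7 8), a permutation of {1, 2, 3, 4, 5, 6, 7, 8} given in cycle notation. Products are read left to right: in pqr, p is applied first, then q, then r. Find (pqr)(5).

Chase 5: p(5) = 1; q(1) = 1; r(1) = 3. Hence (pqr)(5) = 3.

3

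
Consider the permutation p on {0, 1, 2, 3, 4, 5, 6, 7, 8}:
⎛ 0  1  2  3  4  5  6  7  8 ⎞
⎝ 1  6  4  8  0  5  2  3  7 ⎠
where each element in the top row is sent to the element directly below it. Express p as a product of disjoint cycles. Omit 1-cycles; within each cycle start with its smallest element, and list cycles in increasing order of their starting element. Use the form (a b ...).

(0 1 6 2 4)(3 8 7)

Iterating p from 0 gives 0 → 1 → 6 → 2 → 4 → 0; that is the 5-cycle (0 1 6 2 4).
Continuing from each remaining unvisited element yields (0 1 6 2 4)(3 8 7).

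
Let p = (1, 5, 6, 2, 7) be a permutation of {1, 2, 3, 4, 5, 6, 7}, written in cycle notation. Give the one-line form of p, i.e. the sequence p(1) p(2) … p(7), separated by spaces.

Image by image: 1→5, 2→7, 3→3, 4→4, 5→6, 6→2, 7→1.
So the one-line form is 5 7 3 4 6 2 1.

5 7 3 4 6 2 1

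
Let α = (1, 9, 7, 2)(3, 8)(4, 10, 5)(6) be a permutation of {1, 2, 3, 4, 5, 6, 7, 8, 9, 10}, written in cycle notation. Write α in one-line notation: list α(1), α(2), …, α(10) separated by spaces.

Reading each image from the cycles: 1↦9, 2↦1, 3↦8, 4↦10, 5↦4, 6↦6, 7↦2, 8↦3, 9↦7, 10↦5.
Listing these in domain order gives 9 1 8 10 4 6 2 3 7 5.

9 1 8 10 4 6 2 3 7 5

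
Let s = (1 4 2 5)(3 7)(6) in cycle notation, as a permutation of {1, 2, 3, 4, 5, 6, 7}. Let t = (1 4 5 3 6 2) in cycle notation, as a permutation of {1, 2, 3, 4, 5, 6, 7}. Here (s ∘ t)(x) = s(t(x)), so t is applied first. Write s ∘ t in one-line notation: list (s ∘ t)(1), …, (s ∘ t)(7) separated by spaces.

Chase each element through t then s: 1 → 4 → 2; 2 → 1 → 4; 3 → 6 → 6; 4 → 5 → 1; 5 → 3 → 7; 6 → 2 → 5; 7 → 7 → 3.
Collecting the images, s ∘ t = [2 4 6 1 7 5 3].

2 4 6 1 7 5 3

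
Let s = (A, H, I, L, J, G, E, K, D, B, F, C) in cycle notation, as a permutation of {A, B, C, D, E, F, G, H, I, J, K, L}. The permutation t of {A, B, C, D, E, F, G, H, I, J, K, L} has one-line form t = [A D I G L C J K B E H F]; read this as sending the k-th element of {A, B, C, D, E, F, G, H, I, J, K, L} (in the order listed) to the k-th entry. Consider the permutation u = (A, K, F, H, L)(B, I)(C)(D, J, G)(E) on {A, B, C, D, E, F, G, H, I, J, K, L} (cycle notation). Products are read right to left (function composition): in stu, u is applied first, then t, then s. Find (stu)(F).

D

(stu)(F) = s(t(u(F))). u(F) = H, then t(H) = K, then s(K) = D, so the result is D.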